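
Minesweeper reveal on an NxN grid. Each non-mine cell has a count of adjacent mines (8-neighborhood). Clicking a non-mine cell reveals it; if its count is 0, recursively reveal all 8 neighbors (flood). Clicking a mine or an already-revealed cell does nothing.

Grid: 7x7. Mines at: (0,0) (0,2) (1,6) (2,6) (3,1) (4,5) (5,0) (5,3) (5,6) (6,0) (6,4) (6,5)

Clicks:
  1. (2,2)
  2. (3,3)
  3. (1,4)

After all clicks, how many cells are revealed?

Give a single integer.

Click 1 (2,2) count=1: revealed 1 new [(2,2)] -> total=1
Click 2 (3,3) count=0: revealed 17 new [(0,3) (0,4) (0,5) (1,2) (1,3) (1,4) (1,5) (2,3) (2,4) (2,5) (3,2) (3,3) (3,4) (3,5) (4,2) (4,3) (4,4)] -> total=18
Click 3 (1,4) count=0: revealed 0 new [(none)] -> total=18

Answer: 18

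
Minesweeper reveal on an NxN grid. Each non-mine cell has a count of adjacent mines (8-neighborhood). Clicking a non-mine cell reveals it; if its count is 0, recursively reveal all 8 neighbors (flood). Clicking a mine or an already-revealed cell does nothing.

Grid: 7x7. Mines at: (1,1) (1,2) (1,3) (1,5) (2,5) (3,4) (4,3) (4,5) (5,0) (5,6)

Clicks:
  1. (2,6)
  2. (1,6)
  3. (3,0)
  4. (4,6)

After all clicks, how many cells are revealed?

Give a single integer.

Answer: 12

Derivation:
Click 1 (2,6) count=2: revealed 1 new [(2,6)] -> total=1
Click 2 (1,6) count=2: revealed 1 new [(1,6)] -> total=2
Click 3 (3,0) count=0: revealed 9 new [(2,0) (2,1) (2,2) (3,0) (3,1) (3,2) (4,0) (4,1) (4,2)] -> total=11
Click 4 (4,6) count=2: revealed 1 new [(4,6)] -> total=12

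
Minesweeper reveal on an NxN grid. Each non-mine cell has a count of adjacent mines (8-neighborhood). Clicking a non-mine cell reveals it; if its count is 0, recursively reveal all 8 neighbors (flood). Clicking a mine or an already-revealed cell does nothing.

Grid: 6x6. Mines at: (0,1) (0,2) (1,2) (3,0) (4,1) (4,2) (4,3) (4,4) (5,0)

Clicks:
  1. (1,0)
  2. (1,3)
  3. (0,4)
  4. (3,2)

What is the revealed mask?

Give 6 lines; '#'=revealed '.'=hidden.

Click 1 (1,0) count=1: revealed 1 new [(1,0)] -> total=1
Click 2 (1,3) count=2: revealed 1 new [(1,3)] -> total=2
Click 3 (0,4) count=0: revealed 11 new [(0,3) (0,4) (0,5) (1,4) (1,5) (2,3) (2,4) (2,5) (3,3) (3,4) (3,5)] -> total=13
Click 4 (3,2) count=3: revealed 1 new [(3,2)] -> total=14

Answer: ...###
#..###
...###
..####
......
......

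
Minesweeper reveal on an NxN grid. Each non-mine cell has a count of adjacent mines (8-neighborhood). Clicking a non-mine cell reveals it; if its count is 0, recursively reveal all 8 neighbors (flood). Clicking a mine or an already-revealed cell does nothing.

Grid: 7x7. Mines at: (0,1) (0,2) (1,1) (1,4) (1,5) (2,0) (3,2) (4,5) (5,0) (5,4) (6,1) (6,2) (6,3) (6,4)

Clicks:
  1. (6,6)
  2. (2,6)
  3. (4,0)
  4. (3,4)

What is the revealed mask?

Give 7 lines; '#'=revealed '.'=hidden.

Answer: .......
.......
......#
....#..
#......
.....##
.....##

Derivation:
Click 1 (6,6) count=0: revealed 4 new [(5,5) (5,6) (6,5) (6,6)] -> total=4
Click 2 (2,6) count=1: revealed 1 new [(2,6)] -> total=5
Click 3 (4,0) count=1: revealed 1 new [(4,0)] -> total=6
Click 4 (3,4) count=1: revealed 1 new [(3,4)] -> total=7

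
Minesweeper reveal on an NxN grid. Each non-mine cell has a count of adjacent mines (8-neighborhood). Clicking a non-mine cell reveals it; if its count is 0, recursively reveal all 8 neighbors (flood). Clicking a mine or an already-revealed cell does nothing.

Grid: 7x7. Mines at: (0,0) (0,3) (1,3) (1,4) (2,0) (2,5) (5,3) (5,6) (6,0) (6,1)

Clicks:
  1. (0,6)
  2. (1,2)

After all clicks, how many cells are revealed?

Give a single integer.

Click 1 (0,6) count=0: revealed 4 new [(0,5) (0,6) (1,5) (1,6)] -> total=4
Click 2 (1,2) count=2: revealed 1 new [(1,2)] -> total=5

Answer: 5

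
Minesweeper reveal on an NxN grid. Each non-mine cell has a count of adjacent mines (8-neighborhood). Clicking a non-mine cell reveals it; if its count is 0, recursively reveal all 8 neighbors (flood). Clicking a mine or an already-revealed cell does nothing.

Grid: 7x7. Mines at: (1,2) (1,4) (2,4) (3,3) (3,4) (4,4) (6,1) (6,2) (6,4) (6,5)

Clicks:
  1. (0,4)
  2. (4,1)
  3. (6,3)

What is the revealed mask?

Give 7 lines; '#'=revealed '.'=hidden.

Click 1 (0,4) count=1: revealed 1 new [(0,4)] -> total=1
Click 2 (4,1) count=0: revealed 16 new [(0,0) (0,1) (1,0) (1,1) (2,0) (2,1) (2,2) (3,0) (3,1) (3,2) (4,0) (4,1) (4,2) (5,0) (5,1) (5,2)] -> total=17
Click 3 (6,3) count=2: revealed 1 new [(6,3)] -> total=18

Answer: ##..#..
##.....
###....
###....
###....
###....
...#...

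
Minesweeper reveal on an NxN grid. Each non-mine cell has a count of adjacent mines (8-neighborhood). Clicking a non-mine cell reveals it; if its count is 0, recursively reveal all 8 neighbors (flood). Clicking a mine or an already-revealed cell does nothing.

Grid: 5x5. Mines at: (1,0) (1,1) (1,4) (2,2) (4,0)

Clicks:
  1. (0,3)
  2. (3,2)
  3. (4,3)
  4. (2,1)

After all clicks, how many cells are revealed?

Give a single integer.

Click 1 (0,3) count=1: revealed 1 new [(0,3)] -> total=1
Click 2 (3,2) count=1: revealed 1 new [(3,2)] -> total=2
Click 3 (4,3) count=0: revealed 9 new [(2,3) (2,4) (3,1) (3,3) (3,4) (4,1) (4,2) (4,3) (4,4)] -> total=11
Click 4 (2,1) count=3: revealed 1 new [(2,1)] -> total=12

Answer: 12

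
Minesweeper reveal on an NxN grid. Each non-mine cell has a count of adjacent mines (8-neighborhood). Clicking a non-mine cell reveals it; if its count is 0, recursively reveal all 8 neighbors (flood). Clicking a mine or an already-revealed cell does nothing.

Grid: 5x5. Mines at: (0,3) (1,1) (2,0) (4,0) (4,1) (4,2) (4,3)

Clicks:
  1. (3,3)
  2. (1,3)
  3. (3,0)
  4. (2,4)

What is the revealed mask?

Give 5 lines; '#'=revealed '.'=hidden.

Click 1 (3,3) count=2: revealed 1 new [(3,3)] -> total=1
Click 2 (1,3) count=1: revealed 1 new [(1,3)] -> total=2
Click 3 (3,0) count=3: revealed 1 new [(3,0)] -> total=3
Click 4 (2,4) count=0: revealed 7 new [(1,2) (1,4) (2,2) (2,3) (2,4) (3,2) (3,4)] -> total=10

Answer: .....
..###
..###
#.###
.....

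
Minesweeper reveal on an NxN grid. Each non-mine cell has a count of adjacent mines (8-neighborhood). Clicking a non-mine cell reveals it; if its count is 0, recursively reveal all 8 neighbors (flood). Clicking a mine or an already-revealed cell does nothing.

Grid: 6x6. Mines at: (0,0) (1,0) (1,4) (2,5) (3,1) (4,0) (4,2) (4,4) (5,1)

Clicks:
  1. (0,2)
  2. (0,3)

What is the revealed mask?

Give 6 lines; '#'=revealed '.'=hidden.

Click 1 (0,2) count=0: revealed 9 new [(0,1) (0,2) (0,3) (1,1) (1,2) (1,3) (2,1) (2,2) (2,3)] -> total=9
Click 2 (0,3) count=1: revealed 0 new [(none)] -> total=9

Answer: .###..
.###..
.###..
......
......
......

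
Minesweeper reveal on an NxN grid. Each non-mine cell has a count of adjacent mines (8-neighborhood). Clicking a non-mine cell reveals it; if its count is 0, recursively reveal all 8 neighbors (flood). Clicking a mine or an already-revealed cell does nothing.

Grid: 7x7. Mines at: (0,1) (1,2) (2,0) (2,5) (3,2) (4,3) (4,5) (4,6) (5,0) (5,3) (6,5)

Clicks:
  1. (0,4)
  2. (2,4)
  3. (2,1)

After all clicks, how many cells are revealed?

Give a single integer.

Answer: 10

Derivation:
Click 1 (0,4) count=0: revealed 8 new [(0,3) (0,4) (0,5) (0,6) (1,3) (1,4) (1,5) (1,6)] -> total=8
Click 2 (2,4) count=1: revealed 1 new [(2,4)] -> total=9
Click 3 (2,1) count=3: revealed 1 new [(2,1)] -> total=10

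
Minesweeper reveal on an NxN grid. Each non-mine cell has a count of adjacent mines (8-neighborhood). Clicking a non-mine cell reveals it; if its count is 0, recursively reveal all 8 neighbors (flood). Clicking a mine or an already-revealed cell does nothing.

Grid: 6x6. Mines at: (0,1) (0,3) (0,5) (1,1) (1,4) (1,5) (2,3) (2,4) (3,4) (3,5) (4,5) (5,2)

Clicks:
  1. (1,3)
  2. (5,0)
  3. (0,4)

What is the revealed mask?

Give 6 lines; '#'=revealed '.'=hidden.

Answer: ....#.
...#..
###...
###...
###...
##....

Derivation:
Click 1 (1,3) count=4: revealed 1 new [(1,3)] -> total=1
Click 2 (5,0) count=0: revealed 11 new [(2,0) (2,1) (2,2) (3,0) (3,1) (3,2) (4,0) (4,1) (4,2) (5,0) (5,1)] -> total=12
Click 3 (0,4) count=4: revealed 1 new [(0,4)] -> total=13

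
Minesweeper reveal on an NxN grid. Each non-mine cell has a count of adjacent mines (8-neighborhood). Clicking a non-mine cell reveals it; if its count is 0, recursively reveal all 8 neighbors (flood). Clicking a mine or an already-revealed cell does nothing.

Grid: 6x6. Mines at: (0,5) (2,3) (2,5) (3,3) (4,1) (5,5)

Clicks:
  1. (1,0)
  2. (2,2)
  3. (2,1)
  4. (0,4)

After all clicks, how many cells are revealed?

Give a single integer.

Answer: 16

Derivation:
Click 1 (1,0) count=0: revealed 16 new [(0,0) (0,1) (0,2) (0,3) (0,4) (1,0) (1,1) (1,2) (1,3) (1,4) (2,0) (2,1) (2,2) (3,0) (3,1) (3,2)] -> total=16
Click 2 (2,2) count=2: revealed 0 new [(none)] -> total=16
Click 3 (2,1) count=0: revealed 0 new [(none)] -> total=16
Click 4 (0,4) count=1: revealed 0 new [(none)] -> total=16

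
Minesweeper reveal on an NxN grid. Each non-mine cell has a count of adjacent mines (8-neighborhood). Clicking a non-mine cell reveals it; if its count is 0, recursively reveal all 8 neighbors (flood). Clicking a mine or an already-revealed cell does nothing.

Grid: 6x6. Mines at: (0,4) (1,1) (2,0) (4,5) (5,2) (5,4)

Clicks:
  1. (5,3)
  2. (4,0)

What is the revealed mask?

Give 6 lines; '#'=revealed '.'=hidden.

Click 1 (5,3) count=2: revealed 1 new [(5,3)] -> total=1
Click 2 (4,0) count=0: revealed 6 new [(3,0) (3,1) (4,0) (4,1) (5,0) (5,1)] -> total=7

Answer: ......
......
......
##....
##....
##.#..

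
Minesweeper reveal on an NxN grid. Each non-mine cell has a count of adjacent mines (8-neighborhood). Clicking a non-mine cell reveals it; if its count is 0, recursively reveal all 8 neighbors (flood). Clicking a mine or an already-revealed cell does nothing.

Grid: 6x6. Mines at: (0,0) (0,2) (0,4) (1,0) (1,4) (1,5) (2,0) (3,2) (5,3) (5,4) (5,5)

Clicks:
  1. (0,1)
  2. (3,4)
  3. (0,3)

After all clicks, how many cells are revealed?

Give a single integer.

Answer: 11

Derivation:
Click 1 (0,1) count=3: revealed 1 new [(0,1)] -> total=1
Click 2 (3,4) count=0: revealed 9 new [(2,3) (2,4) (2,5) (3,3) (3,4) (3,5) (4,3) (4,4) (4,5)] -> total=10
Click 3 (0,3) count=3: revealed 1 new [(0,3)] -> total=11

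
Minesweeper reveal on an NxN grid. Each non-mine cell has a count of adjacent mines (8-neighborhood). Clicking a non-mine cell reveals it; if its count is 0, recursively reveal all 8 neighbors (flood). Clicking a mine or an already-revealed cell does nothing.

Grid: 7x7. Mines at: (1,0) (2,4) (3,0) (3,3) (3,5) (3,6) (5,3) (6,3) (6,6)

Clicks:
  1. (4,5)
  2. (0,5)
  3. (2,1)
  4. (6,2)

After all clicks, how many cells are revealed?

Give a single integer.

Answer: 19

Derivation:
Click 1 (4,5) count=2: revealed 1 new [(4,5)] -> total=1
Click 2 (0,5) count=0: revealed 17 new [(0,1) (0,2) (0,3) (0,4) (0,5) (0,6) (1,1) (1,2) (1,3) (1,4) (1,5) (1,6) (2,1) (2,2) (2,3) (2,5) (2,6)] -> total=18
Click 3 (2,1) count=2: revealed 0 new [(none)] -> total=18
Click 4 (6,2) count=2: revealed 1 new [(6,2)] -> total=19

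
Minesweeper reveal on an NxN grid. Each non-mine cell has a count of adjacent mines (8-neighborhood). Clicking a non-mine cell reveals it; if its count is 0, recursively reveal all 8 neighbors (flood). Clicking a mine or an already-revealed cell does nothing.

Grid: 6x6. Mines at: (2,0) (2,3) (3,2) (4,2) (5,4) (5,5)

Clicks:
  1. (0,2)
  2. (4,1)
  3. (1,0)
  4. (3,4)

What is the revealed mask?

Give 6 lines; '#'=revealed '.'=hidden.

Answer: ######
######
....##
....##
.#..##
......

Derivation:
Click 1 (0,2) count=0: revealed 18 new [(0,0) (0,1) (0,2) (0,3) (0,4) (0,5) (1,0) (1,1) (1,2) (1,3) (1,4) (1,5) (2,4) (2,5) (3,4) (3,5) (4,4) (4,5)] -> total=18
Click 2 (4,1) count=2: revealed 1 new [(4,1)] -> total=19
Click 3 (1,0) count=1: revealed 0 new [(none)] -> total=19
Click 4 (3,4) count=1: revealed 0 new [(none)] -> total=19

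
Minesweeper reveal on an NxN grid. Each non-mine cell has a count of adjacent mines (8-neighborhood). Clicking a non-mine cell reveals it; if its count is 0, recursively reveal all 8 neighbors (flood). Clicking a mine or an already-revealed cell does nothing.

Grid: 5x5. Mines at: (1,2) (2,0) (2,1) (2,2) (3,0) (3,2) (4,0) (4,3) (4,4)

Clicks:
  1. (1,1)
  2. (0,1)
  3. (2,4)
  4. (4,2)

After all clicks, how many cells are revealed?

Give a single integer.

Click 1 (1,1) count=4: revealed 1 new [(1,1)] -> total=1
Click 2 (0,1) count=1: revealed 1 new [(0,1)] -> total=2
Click 3 (2,4) count=0: revealed 8 new [(0,3) (0,4) (1,3) (1,4) (2,3) (2,4) (3,3) (3,4)] -> total=10
Click 4 (4,2) count=2: revealed 1 new [(4,2)] -> total=11

Answer: 11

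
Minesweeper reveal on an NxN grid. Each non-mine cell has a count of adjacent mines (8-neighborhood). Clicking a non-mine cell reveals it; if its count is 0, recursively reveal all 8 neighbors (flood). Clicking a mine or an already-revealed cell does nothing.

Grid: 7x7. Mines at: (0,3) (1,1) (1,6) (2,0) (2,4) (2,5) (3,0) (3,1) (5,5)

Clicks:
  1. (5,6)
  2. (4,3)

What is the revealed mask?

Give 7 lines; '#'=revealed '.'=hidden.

Click 1 (5,6) count=1: revealed 1 new [(5,6)] -> total=1
Click 2 (4,3) count=0: revealed 18 new [(3,2) (3,3) (3,4) (4,0) (4,1) (4,2) (4,3) (4,4) (5,0) (5,1) (5,2) (5,3) (5,4) (6,0) (6,1) (6,2) (6,3) (6,4)] -> total=19

Answer: .......
.......
.......
..###..
#####..
#####.#
#####..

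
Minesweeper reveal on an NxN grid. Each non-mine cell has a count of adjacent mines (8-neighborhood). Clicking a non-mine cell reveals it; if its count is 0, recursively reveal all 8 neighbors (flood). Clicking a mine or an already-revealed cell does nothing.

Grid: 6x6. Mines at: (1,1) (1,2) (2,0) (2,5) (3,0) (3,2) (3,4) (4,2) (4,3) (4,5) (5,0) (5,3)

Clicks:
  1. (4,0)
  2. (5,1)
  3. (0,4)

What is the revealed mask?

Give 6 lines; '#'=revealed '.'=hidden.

Answer: ...###
...###
......
......
#.....
.#....

Derivation:
Click 1 (4,0) count=2: revealed 1 new [(4,0)] -> total=1
Click 2 (5,1) count=2: revealed 1 new [(5,1)] -> total=2
Click 3 (0,4) count=0: revealed 6 new [(0,3) (0,4) (0,5) (1,3) (1,4) (1,5)] -> total=8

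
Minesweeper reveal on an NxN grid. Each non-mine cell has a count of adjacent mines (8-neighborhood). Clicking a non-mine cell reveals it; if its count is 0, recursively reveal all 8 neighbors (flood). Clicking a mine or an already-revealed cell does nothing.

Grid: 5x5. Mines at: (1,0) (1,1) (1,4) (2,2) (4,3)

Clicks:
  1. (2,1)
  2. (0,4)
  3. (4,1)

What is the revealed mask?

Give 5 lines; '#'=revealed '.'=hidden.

Answer: ....#
.....
##...
###..
###..

Derivation:
Click 1 (2,1) count=3: revealed 1 new [(2,1)] -> total=1
Click 2 (0,4) count=1: revealed 1 new [(0,4)] -> total=2
Click 3 (4,1) count=0: revealed 7 new [(2,0) (3,0) (3,1) (3,2) (4,0) (4,1) (4,2)] -> total=9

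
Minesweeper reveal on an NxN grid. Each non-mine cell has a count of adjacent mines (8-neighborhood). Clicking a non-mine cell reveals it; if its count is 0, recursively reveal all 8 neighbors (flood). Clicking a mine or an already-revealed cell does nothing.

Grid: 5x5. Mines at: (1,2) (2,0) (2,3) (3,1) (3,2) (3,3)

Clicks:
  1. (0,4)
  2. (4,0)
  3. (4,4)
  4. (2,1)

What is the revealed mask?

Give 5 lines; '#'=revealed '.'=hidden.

Click 1 (0,4) count=0: revealed 4 new [(0,3) (0,4) (1,3) (1,4)] -> total=4
Click 2 (4,0) count=1: revealed 1 new [(4,0)] -> total=5
Click 3 (4,4) count=1: revealed 1 new [(4,4)] -> total=6
Click 4 (2,1) count=4: revealed 1 new [(2,1)] -> total=7

Answer: ...##
...##
.#...
.....
#...#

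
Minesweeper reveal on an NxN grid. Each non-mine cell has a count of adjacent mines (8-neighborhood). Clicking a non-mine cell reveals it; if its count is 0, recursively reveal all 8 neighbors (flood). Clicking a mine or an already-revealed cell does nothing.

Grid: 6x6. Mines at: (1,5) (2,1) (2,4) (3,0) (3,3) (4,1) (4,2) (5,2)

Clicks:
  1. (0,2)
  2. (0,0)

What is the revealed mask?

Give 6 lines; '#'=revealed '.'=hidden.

Answer: #####.
#####.
......
......
......
......

Derivation:
Click 1 (0,2) count=0: revealed 10 new [(0,0) (0,1) (0,2) (0,3) (0,4) (1,0) (1,1) (1,2) (1,3) (1,4)] -> total=10
Click 2 (0,0) count=0: revealed 0 new [(none)] -> total=10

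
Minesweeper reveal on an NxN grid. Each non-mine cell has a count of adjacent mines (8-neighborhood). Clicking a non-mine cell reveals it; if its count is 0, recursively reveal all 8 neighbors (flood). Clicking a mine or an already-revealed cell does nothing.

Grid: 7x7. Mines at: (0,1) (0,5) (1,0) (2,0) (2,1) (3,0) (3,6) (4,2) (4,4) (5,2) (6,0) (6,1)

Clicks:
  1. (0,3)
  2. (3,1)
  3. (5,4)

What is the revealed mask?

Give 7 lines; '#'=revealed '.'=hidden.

Click 1 (0,3) count=0: revealed 15 new [(0,2) (0,3) (0,4) (1,2) (1,3) (1,4) (1,5) (2,2) (2,3) (2,4) (2,5) (3,2) (3,3) (3,4) (3,5)] -> total=15
Click 2 (3,1) count=4: revealed 1 new [(3,1)] -> total=16
Click 3 (5,4) count=1: revealed 1 new [(5,4)] -> total=17

Answer: ..###..
..####.
..####.
.#####.
.......
....#..
.......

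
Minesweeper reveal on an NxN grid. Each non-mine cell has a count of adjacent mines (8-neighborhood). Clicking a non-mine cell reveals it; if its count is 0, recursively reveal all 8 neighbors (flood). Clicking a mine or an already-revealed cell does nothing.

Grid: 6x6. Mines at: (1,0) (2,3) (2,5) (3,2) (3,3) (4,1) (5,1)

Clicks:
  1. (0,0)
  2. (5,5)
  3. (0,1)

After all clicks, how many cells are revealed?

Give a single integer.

Click 1 (0,0) count=1: revealed 1 new [(0,0)] -> total=1
Click 2 (5,5) count=0: revealed 10 new [(3,4) (3,5) (4,2) (4,3) (4,4) (4,5) (5,2) (5,3) (5,4) (5,5)] -> total=11
Click 3 (0,1) count=1: revealed 1 new [(0,1)] -> total=12

Answer: 12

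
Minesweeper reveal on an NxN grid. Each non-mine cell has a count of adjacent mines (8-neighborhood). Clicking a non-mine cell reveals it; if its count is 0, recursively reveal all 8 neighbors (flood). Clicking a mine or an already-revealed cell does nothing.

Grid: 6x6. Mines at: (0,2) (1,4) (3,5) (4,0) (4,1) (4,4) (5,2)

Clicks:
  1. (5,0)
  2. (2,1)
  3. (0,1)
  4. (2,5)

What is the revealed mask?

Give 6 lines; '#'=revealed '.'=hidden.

Click 1 (5,0) count=2: revealed 1 new [(5,0)] -> total=1
Click 2 (2,1) count=0: revealed 14 new [(0,0) (0,1) (1,0) (1,1) (1,2) (1,3) (2,0) (2,1) (2,2) (2,3) (3,0) (3,1) (3,2) (3,3)] -> total=15
Click 3 (0,1) count=1: revealed 0 new [(none)] -> total=15
Click 4 (2,5) count=2: revealed 1 new [(2,5)] -> total=16

Answer: ##....
####..
####.#
####..
......
#.....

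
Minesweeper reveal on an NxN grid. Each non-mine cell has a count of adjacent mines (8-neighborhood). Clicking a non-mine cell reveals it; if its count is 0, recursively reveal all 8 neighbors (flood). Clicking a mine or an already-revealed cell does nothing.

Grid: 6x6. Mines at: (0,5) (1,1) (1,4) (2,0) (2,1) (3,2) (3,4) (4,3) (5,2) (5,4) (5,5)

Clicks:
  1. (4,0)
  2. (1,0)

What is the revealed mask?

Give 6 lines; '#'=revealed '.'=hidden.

Answer: ......
#.....
......
##....
##....
##....

Derivation:
Click 1 (4,0) count=0: revealed 6 new [(3,0) (3,1) (4,0) (4,1) (5,0) (5,1)] -> total=6
Click 2 (1,0) count=3: revealed 1 new [(1,0)] -> total=7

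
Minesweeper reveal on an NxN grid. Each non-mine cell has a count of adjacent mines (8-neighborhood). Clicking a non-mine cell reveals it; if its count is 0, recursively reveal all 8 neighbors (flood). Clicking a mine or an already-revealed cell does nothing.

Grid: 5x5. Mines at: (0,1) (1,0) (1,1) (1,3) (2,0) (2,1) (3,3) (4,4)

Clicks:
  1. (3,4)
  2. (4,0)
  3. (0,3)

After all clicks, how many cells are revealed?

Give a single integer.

Answer: 8

Derivation:
Click 1 (3,4) count=2: revealed 1 new [(3,4)] -> total=1
Click 2 (4,0) count=0: revealed 6 new [(3,0) (3,1) (3,2) (4,0) (4,1) (4,2)] -> total=7
Click 3 (0,3) count=1: revealed 1 new [(0,3)] -> total=8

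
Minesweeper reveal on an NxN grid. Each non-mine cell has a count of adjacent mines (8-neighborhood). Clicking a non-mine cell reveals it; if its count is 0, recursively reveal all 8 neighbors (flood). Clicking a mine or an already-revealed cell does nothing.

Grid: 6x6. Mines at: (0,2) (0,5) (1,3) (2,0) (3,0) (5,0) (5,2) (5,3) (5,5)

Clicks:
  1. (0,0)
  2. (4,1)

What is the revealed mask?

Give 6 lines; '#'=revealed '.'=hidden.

Click 1 (0,0) count=0: revealed 4 new [(0,0) (0,1) (1,0) (1,1)] -> total=4
Click 2 (4,1) count=3: revealed 1 new [(4,1)] -> total=5

Answer: ##....
##....
......
......
.#....
......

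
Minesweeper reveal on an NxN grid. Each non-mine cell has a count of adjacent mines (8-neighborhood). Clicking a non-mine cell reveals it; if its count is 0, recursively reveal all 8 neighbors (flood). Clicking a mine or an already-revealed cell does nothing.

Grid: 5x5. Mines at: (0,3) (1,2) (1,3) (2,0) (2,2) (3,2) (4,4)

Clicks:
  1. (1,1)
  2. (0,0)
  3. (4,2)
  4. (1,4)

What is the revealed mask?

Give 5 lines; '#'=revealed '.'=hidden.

Answer: ##...
##..#
.....
.....
..#..

Derivation:
Click 1 (1,1) count=3: revealed 1 new [(1,1)] -> total=1
Click 2 (0,0) count=0: revealed 3 new [(0,0) (0,1) (1,0)] -> total=4
Click 3 (4,2) count=1: revealed 1 new [(4,2)] -> total=5
Click 4 (1,4) count=2: revealed 1 new [(1,4)] -> total=6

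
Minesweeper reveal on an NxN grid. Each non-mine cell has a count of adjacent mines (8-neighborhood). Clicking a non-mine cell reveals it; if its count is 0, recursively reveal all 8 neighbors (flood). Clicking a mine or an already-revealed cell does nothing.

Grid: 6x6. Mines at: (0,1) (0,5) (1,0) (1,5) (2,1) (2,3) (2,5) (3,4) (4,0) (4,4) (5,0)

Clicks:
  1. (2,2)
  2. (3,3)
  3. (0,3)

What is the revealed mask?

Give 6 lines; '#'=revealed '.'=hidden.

Click 1 (2,2) count=2: revealed 1 new [(2,2)] -> total=1
Click 2 (3,3) count=3: revealed 1 new [(3,3)] -> total=2
Click 3 (0,3) count=0: revealed 6 new [(0,2) (0,3) (0,4) (1,2) (1,3) (1,4)] -> total=8

Answer: ..###.
..###.
..#...
...#..
......
......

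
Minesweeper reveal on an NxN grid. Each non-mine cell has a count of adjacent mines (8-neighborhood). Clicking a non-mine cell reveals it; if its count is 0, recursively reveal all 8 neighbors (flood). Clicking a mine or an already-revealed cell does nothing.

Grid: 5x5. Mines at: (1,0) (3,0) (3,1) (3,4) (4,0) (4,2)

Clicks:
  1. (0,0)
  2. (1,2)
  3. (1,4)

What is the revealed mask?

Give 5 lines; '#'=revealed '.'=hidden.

Answer: #####
.####
.####
.....
.....

Derivation:
Click 1 (0,0) count=1: revealed 1 new [(0,0)] -> total=1
Click 2 (1,2) count=0: revealed 12 new [(0,1) (0,2) (0,3) (0,4) (1,1) (1,2) (1,3) (1,4) (2,1) (2,2) (2,3) (2,4)] -> total=13
Click 3 (1,4) count=0: revealed 0 new [(none)] -> total=13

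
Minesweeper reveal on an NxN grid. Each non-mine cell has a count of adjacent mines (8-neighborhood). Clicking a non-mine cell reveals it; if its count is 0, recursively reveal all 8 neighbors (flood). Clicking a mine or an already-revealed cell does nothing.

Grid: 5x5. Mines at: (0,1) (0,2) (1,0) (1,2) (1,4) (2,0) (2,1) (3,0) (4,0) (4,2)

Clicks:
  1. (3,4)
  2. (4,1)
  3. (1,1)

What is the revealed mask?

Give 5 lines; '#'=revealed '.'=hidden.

Click 1 (3,4) count=0: revealed 6 new [(2,3) (2,4) (3,3) (3,4) (4,3) (4,4)] -> total=6
Click 2 (4,1) count=3: revealed 1 new [(4,1)] -> total=7
Click 3 (1,1) count=6: revealed 1 new [(1,1)] -> total=8

Answer: .....
.#...
...##
...##
.#.##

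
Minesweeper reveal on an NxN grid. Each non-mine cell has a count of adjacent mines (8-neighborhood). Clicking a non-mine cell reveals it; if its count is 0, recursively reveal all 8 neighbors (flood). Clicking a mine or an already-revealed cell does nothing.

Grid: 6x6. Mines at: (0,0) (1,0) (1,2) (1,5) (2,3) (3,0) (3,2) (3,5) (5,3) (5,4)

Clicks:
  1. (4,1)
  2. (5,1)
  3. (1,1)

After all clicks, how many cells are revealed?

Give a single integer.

Answer: 7

Derivation:
Click 1 (4,1) count=2: revealed 1 new [(4,1)] -> total=1
Click 2 (5,1) count=0: revealed 5 new [(4,0) (4,2) (5,0) (5,1) (5,2)] -> total=6
Click 3 (1,1) count=3: revealed 1 new [(1,1)] -> total=7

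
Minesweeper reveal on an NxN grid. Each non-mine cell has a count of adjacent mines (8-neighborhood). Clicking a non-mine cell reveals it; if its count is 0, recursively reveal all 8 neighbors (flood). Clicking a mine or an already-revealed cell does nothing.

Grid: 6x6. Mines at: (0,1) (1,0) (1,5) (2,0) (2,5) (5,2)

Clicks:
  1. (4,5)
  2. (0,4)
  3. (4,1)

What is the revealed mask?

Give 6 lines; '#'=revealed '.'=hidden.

Click 1 (4,5) count=0: revealed 24 new [(0,2) (0,3) (0,4) (1,1) (1,2) (1,3) (1,4) (2,1) (2,2) (2,3) (2,4) (3,1) (3,2) (3,3) (3,4) (3,5) (4,1) (4,2) (4,3) (4,4) (4,5) (5,3) (5,4) (5,5)] -> total=24
Click 2 (0,4) count=1: revealed 0 new [(none)] -> total=24
Click 3 (4,1) count=1: revealed 0 new [(none)] -> total=24

Answer: ..###.
.####.
.####.
.#####
.#####
...###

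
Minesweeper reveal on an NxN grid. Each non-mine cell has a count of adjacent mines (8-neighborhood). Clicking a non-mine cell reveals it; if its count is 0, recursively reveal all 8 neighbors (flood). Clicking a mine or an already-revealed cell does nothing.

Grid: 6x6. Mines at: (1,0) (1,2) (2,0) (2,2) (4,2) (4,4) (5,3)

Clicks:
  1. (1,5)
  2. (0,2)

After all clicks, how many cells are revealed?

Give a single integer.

Answer: 13

Derivation:
Click 1 (1,5) count=0: revealed 12 new [(0,3) (0,4) (0,5) (1,3) (1,4) (1,5) (2,3) (2,4) (2,5) (3,3) (3,4) (3,5)] -> total=12
Click 2 (0,2) count=1: revealed 1 new [(0,2)] -> total=13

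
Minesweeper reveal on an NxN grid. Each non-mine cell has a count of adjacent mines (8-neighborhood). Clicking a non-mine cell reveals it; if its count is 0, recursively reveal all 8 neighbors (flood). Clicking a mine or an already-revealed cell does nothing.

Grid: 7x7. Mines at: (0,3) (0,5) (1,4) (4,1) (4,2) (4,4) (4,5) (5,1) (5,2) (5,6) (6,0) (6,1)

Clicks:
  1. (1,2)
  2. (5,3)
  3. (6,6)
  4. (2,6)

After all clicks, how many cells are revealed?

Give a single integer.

Answer: 9

Derivation:
Click 1 (1,2) count=1: revealed 1 new [(1,2)] -> total=1
Click 2 (5,3) count=3: revealed 1 new [(5,3)] -> total=2
Click 3 (6,6) count=1: revealed 1 new [(6,6)] -> total=3
Click 4 (2,6) count=0: revealed 6 new [(1,5) (1,6) (2,5) (2,6) (3,5) (3,6)] -> total=9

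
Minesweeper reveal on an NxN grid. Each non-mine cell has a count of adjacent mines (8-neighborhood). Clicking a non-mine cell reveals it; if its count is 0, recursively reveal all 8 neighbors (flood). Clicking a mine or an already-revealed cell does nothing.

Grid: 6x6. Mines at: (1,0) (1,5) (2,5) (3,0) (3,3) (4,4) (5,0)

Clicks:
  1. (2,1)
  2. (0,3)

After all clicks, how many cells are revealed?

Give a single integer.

Click 1 (2,1) count=2: revealed 1 new [(2,1)] -> total=1
Click 2 (0,3) count=0: revealed 11 new [(0,1) (0,2) (0,3) (0,4) (1,1) (1,2) (1,3) (1,4) (2,2) (2,3) (2,4)] -> total=12

Answer: 12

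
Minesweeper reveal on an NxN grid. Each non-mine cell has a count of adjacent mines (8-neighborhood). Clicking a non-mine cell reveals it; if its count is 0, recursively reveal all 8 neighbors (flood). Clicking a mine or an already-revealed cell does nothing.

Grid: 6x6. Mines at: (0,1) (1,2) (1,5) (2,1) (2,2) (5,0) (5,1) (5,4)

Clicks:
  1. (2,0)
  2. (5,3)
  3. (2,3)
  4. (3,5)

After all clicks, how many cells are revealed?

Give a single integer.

Click 1 (2,0) count=1: revealed 1 new [(2,0)] -> total=1
Click 2 (5,3) count=1: revealed 1 new [(5,3)] -> total=2
Click 3 (2,3) count=2: revealed 1 new [(2,3)] -> total=3
Click 4 (3,5) count=0: revealed 8 new [(2,4) (2,5) (3,3) (3,4) (3,5) (4,3) (4,4) (4,5)] -> total=11

Answer: 11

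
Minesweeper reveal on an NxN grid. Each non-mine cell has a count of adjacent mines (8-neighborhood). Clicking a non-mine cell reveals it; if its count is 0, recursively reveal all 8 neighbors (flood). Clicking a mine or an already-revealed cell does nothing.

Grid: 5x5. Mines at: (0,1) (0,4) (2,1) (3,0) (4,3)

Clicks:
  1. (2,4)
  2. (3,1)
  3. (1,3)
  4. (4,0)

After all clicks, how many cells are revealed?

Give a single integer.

Click 1 (2,4) count=0: revealed 9 new [(1,2) (1,3) (1,4) (2,2) (2,3) (2,4) (3,2) (3,3) (3,4)] -> total=9
Click 2 (3,1) count=2: revealed 1 new [(3,1)] -> total=10
Click 3 (1,3) count=1: revealed 0 new [(none)] -> total=10
Click 4 (4,0) count=1: revealed 1 new [(4,0)] -> total=11

Answer: 11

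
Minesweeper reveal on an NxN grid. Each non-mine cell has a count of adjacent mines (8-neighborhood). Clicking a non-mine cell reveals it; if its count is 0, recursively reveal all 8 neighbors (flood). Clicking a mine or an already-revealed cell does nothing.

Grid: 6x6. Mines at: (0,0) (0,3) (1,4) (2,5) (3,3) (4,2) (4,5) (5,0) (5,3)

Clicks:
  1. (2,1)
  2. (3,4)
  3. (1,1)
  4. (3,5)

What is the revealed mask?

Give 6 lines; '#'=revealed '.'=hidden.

Answer: ......
###...
###...
###.##
##....
......

Derivation:
Click 1 (2,1) count=0: revealed 11 new [(1,0) (1,1) (1,2) (2,0) (2,1) (2,2) (3,0) (3,1) (3,2) (4,0) (4,1)] -> total=11
Click 2 (3,4) count=3: revealed 1 new [(3,4)] -> total=12
Click 3 (1,1) count=1: revealed 0 new [(none)] -> total=12
Click 4 (3,5) count=2: revealed 1 new [(3,5)] -> total=13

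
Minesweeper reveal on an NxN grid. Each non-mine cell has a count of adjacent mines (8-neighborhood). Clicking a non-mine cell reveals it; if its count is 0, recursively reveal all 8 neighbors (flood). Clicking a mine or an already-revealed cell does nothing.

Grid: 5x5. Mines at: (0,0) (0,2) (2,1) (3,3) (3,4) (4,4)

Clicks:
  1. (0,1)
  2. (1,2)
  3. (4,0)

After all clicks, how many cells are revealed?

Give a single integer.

Click 1 (0,1) count=2: revealed 1 new [(0,1)] -> total=1
Click 2 (1,2) count=2: revealed 1 new [(1,2)] -> total=2
Click 3 (4,0) count=0: revealed 6 new [(3,0) (3,1) (3,2) (4,0) (4,1) (4,2)] -> total=8

Answer: 8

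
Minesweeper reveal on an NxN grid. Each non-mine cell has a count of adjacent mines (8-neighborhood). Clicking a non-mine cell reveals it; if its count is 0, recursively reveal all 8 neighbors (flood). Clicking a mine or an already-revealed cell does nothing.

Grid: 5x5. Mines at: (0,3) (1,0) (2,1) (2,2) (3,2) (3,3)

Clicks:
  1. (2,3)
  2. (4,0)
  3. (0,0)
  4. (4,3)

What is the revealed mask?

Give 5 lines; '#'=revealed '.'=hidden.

Answer: #....
.....
...#.
##...
##.#.

Derivation:
Click 1 (2,3) count=3: revealed 1 new [(2,3)] -> total=1
Click 2 (4,0) count=0: revealed 4 new [(3,0) (3,1) (4,0) (4,1)] -> total=5
Click 3 (0,0) count=1: revealed 1 new [(0,0)] -> total=6
Click 4 (4,3) count=2: revealed 1 new [(4,3)] -> total=7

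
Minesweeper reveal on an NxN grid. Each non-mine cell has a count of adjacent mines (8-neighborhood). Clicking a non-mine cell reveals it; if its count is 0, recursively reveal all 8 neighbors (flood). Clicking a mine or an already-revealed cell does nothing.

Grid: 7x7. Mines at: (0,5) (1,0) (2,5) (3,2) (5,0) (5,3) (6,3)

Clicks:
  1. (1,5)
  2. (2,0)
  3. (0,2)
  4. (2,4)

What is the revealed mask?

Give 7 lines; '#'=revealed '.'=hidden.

Click 1 (1,5) count=2: revealed 1 new [(1,5)] -> total=1
Click 2 (2,0) count=1: revealed 1 new [(2,0)] -> total=2
Click 3 (0,2) count=0: revealed 12 new [(0,1) (0,2) (0,3) (0,4) (1,1) (1,2) (1,3) (1,4) (2,1) (2,2) (2,3) (2,4)] -> total=14
Click 4 (2,4) count=1: revealed 0 new [(none)] -> total=14

Answer: .####..
.#####.
#####..
.......
.......
.......
.......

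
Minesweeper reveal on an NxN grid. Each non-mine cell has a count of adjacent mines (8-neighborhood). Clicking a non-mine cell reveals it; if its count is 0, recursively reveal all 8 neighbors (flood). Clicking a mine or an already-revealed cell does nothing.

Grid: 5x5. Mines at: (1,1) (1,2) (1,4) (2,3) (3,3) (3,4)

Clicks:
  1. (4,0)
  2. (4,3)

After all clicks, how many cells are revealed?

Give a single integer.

Click 1 (4,0) count=0: revealed 9 new [(2,0) (2,1) (2,2) (3,0) (3,1) (3,2) (4,0) (4,1) (4,2)] -> total=9
Click 2 (4,3) count=2: revealed 1 new [(4,3)] -> total=10

Answer: 10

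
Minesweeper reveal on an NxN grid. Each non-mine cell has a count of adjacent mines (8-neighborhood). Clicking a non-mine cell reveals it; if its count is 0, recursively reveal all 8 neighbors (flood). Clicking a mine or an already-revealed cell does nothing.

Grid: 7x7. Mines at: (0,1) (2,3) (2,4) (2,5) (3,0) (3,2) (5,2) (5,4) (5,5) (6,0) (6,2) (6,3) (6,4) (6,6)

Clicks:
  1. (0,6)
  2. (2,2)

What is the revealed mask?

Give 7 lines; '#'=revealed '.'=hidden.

Answer: ..#####
..#####
..#....
.......
.......
.......
.......

Derivation:
Click 1 (0,6) count=0: revealed 10 new [(0,2) (0,3) (0,4) (0,5) (0,6) (1,2) (1,3) (1,4) (1,5) (1,6)] -> total=10
Click 2 (2,2) count=2: revealed 1 new [(2,2)] -> total=11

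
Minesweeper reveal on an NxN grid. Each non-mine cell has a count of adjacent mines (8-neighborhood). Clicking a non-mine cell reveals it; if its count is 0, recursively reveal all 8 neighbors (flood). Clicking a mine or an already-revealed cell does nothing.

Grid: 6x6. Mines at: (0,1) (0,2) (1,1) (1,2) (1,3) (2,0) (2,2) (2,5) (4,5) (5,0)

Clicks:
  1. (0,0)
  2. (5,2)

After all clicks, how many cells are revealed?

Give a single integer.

Answer: 13

Derivation:
Click 1 (0,0) count=2: revealed 1 new [(0,0)] -> total=1
Click 2 (5,2) count=0: revealed 12 new [(3,1) (3,2) (3,3) (3,4) (4,1) (4,2) (4,3) (4,4) (5,1) (5,2) (5,3) (5,4)] -> total=13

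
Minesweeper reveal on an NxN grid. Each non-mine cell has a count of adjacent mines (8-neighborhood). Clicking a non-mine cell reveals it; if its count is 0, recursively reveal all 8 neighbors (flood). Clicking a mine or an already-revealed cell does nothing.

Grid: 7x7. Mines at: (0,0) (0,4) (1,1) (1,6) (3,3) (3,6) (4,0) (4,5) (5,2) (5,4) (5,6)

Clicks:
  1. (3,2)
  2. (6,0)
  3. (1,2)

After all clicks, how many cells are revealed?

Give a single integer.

Click 1 (3,2) count=1: revealed 1 new [(3,2)] -> total=1
Click 2 (6,0) count=0: revealed 4 new [(5,0) (5,1) (6,0) (6,1)] -> total=5
Click 3 (1,2) count=1: revealed 1 new [(1,2)] -> total=6

Answer: 6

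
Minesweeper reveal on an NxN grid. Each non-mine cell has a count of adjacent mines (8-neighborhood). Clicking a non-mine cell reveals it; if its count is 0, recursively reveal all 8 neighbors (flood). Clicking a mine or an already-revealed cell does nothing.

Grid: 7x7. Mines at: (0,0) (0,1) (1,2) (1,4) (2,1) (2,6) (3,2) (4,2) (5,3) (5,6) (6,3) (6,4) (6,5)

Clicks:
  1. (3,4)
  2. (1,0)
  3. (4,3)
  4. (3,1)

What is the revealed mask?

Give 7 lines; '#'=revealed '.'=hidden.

Answer: .......
#......
...###.
.#.###.
...###.
.......
.......

Derivation:
Click 1 (3,4) count=0: revealed 9 new [(2,3) (2,4) (2,5) (3,3) (3,4) (3,5) (4,3) (4,4) (4,5)] -> total=9
Click 2 (1,0) count=3: revealed 1 new [(1,0)] -> total=10
Click 3 (4,3) count=3: revealed 0 new [(none)] -> total=10
Click 4 (3,1) count=3: revealed 1 new [(3,1)] -> total=11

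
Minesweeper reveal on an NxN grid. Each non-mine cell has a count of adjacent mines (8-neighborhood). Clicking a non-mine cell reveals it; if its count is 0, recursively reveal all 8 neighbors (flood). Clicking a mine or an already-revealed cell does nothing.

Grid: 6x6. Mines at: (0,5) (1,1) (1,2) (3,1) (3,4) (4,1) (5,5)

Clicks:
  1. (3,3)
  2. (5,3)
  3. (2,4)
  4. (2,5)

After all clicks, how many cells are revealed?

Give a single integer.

Answer: 9

Derivation:
Click 1 (3,3) count=1: revealed 1 new [(3,3)] -> total=1
Click 2 (5,3) count=0: revealed 6 new [(4,2) (4,3) (4,4) (5,2) (5,3) (5,4)] -> total=7
Click 3 (2,4) count=1: revealed 1 new [(2,4)] -> total=8
Click 4 (2,5) count=1: revealed 1 new [(2,5)] -> total=9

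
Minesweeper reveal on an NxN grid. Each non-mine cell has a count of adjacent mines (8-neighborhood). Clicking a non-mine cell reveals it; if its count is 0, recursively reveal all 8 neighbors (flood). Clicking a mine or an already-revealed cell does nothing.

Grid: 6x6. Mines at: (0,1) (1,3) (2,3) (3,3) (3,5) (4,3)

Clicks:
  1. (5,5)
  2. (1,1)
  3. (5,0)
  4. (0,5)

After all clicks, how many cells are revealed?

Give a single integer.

Answer: 25

Derivation:
Click 1 (5,5) count=0: revealed 4 new [(4,4) (4,5) (5,4) (5,5)] -> total=4
Click 2 (1,1) count=1: revealed 1 new [(1,1)] -> total=5
Click 3 (5,0) count=0: revealed 14 new [(1,0) (1,2) (2,0) (2,1) (2,2) (3,0) (3,1) (3,2) (4,0) (4,1) (4,2) (5,0) (5,1) (5,2)] -> total=19
Click 4 (0,5) count=0: revealed 6 new [(0,4) (0,5) (1,4) (1,5) (2,4) (2,5)] -> total=25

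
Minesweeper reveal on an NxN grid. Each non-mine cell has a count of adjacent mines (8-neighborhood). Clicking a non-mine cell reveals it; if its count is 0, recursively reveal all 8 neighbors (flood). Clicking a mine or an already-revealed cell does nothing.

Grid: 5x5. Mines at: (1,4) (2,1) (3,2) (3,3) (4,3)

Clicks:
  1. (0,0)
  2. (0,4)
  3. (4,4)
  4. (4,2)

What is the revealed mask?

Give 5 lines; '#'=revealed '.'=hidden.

Answer: #####
####.
.....
.....
..#.#

Derivation:
Click 1 (0,0) count=0: revealed 8 new [(0,0) (0,1) (0,2) (0,3) (1,0) (1,1) (1,2) (1,3)] -> total=8
Click 2 (0,4) count=1: revealed 1 new [(0,4)] -> total=9
Click 3 (4,4) count=2: revealed 1 new [(4,4)] -> total=10
Click 4 (4,2) count=3: revealed 1 new [(4,2)] -> total=11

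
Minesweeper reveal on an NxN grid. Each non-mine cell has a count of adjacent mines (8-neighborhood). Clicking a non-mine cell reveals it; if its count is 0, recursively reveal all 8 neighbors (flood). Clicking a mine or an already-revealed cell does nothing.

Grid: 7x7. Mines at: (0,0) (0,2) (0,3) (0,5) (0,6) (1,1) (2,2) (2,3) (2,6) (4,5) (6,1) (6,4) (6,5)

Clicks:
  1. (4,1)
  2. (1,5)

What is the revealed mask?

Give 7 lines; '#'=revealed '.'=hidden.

Answer: .......
.....#.
##.....
#####..
#####..
#####..
.......

Derivation:
Click 1 (4,1) count=0: revealed 17 new [(2,0) (2,1) (3,0) (3,1) (3,2) (3,3) (3,4) (4,0) (4,1) (4,2) (4,3) (4,4) (5,0) (5,1) (5,2) (5,3) (5,4)] -> total=17
Click 2 (1,5) count=3: revealed 1 new [(1,5)] -> total=18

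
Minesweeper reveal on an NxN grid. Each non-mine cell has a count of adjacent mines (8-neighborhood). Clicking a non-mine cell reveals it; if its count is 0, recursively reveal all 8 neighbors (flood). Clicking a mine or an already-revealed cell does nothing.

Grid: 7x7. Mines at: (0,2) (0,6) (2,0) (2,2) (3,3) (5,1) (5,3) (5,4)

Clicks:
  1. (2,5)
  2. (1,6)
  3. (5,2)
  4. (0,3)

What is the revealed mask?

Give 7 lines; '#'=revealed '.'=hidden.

Answer: ...###.
...####
...####
....###
....###
..#..##
.....##

Derivation:
Click 1 (2,5) count=0: revealed 21 new [(0,3) (0,4) (0,5) (1,3) (1,4) (1,5) (1,6) (2,3) (2,4) (2,5) (2,6) (3,4) (3,5) (3,6) (4,4) (4,5) (4,6) (5,5) (5,6) (6,5) (6,6)] -> total=21
Click 2 (1,6) count=1: revealed 0 new [(none)] -> total=21
Click 3 (5,2) count=2: revealed 1 new [(5,2)] -> total=22
Click 4 (0,3) count=1: revealed 0 new [(none)] -> total=22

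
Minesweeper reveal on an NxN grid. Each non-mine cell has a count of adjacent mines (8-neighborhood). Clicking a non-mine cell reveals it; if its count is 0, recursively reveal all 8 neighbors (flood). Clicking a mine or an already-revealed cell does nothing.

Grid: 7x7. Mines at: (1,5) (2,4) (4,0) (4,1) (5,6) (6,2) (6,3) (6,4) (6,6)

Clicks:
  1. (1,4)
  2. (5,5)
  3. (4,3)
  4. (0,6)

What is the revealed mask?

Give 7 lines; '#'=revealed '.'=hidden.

Click 1 (1,4) count=2: revealed 1 new [(1,4)] -> total=1
Click 2 (5,5) count=3: revealed 1 new [(5,5)] -> total=2
Click 3 (4,3) count=0: revealed 11 new [(3,2) (3,3) (3,4) (3,5) (4,2) (4,3) (4,4) (4,5) (5,2) (5,3) (5,4)] -> total=13
Click 4 (0,6) count=1: revealed 1 new [(0,6)] -> total=14

Answer: ......#
....#..
.......
..####.
..####.
..####.
.......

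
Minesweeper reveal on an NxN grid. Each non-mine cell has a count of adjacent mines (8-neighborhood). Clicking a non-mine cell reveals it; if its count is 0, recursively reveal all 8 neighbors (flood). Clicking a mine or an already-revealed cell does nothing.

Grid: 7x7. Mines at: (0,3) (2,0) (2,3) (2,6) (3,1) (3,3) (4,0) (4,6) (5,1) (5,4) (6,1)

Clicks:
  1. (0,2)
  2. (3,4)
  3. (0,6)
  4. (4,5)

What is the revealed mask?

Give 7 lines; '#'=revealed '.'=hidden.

Click 1 (0,2) count=1: revealed 1 new [(0,2)] -> total=1
Click 2 (3,4) count=2: revealed 1 new [(3,4)] -> total=2
Click 3 (0,6) count=0: revealed 6 new [(0,4) (0,5) (0,6) (1,4) (1,5) (1,6)] -> total=8
Click 4 (4,5) count=2: revealed 1 new [(4,5)] -> total=9

Answer: ..#.###
....###
.......
....#..
.....#.
.......
.......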